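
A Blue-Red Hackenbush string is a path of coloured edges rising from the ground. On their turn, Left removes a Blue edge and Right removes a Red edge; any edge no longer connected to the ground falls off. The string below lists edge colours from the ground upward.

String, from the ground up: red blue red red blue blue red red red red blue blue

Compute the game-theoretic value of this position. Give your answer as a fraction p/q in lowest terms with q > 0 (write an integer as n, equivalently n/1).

-1657/2048

1 of 12 · r · max L −∞ · min R 0 -> -1
2 of 12 · rb · max L -1 · min R 0 -> -1/2
3 of 12 · rbr · max L -1 · min R -1/2 -> -3/4
4 of 12 · rbrr · max L -1 · min R -3/4 -> -7/8
5 of 12 · rbrrb · max L -7/8 · min R -3/4 -> -13/16
6 of 12 · rbrrbb · max L -13/16 · min R -3/4 -> -25/32
7 of 12 · rbrrbbr · max L -13/16 · min R -25/32 -> -51/64
8 of 12 · rbrrbbrr · max L -13/16 · min R -51/64 -> -103/128
9 of 12 · rbrrbbrrr · max L -13/16 · min R -103/128 -> -207/256
10 of 12 · rbrrbbrrrr · max L -13/16 · min R -207/256 -> -415/512
11 of 12 · rbrrbbrrrrb · max L -415/512 · min R -207/256 -> -829/1024
12 of 12 · rbrrbbrrrrbb · max L -829/1024 · min R -207/256 -> -1657/2048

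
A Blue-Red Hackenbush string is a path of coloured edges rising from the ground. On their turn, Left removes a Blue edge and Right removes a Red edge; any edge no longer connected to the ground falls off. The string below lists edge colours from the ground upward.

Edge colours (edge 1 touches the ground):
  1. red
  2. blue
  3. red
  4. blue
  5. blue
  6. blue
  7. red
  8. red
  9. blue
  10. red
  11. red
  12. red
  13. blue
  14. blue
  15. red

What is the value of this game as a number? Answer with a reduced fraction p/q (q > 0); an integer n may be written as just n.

-9075/16384

Prefix values for red blue red blue blue blue red red blue red red red blue blue red via {L|R} + simplicity:
edge 1 of 15 (red): { none | 0 } gives -1
edge 2 of 15 (blue): { -1 | 0 } gives -1/2
edge 3 of 15 (red): { -1 | -1/2 0 } gives -3/4
edge 4 of 15 (blue): { -1 -3/4 | -1/2 0 } gives -5/8
edge 5 of 15 (blue): { -1 -3/4 -5/8 | -1/2 0 } gives -9/16
edge 6 of 15 (blue): { -1 -3/4 -5/8 -9/16 | -1/2 0 } gives -17/32
edge 7 of 15 (red): { -1 -3/4 -5/8 -9/16 | -17/32 -1/2 0 } gives -35/64
edge 8 of 15 (red): { -1 -3/4 -5/8 -9/16 | -35/64 -17/32 -1/2 0 } gives -71/128
edge 9 of 15 (blue): { -1 -3/4 -5/8 -9/16 -71/128 | -35/64 -17/32 -1/2 0 } gives -141/256
edge 10 of 15 (red): { -1 -3/4 -5/8 -9/16 -71/128 | -141/256 -35/64 -17/32 -1/2 0 } gives -283/512
edge 11 of 15 (red): { -1 -3/4 -5/8 -9/16 -71/128 | -283/512 -141/256 -35/64 -17/32 -1/2 0 } gives -567/1024
edge 12 of 15 (red): { -1 -3/4 -5/8 -9/16 -71/128 | -567/1024 -283/512 -141/256 -35/64 -17/32 -1/2 0 } gives -1135/2048
edge 13 of 15 (blue): { -1 -3/4 -5/8 -9/16 -71/128 -1135/2048 | -567/1024 -283/512 -141/256 -35/64 -17/32 -1/2 0 } gives -2269/4096
edge 14 of 15 (blue): { -1 -3/4 -5/8 -9/16 -71/128 -1135/2048 -2269/4096 | -567/1024 -283/512 -141/256 -35/64 -17/32 -1/2 0 } gives -4537/8192
edge 15 of 15 (red): { -1 -3/4 -5/8 -9/16 -71/128 -1135/2048 -2269/4096 | -4537/8192 -567/1024 -283/512 -141/256 -35/64 -17/32 -1/2 0 } gives -9075/16384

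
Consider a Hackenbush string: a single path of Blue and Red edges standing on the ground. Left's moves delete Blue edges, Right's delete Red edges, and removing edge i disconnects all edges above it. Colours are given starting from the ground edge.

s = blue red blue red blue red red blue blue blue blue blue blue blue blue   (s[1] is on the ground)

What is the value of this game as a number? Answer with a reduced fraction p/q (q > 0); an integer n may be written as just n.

10751/16384

step 1: add blue to get b; options L={ 0 } R={ none } => 1
step 2: add red to get br; options L={ 0 } R={ 1 } => 1/2
step 3: add blue to get brb; options L={ 0, 1/2 } R={ 1 } => 3/4
step 4: add red to get brbr; options L={ 0, 1/2 } R={ 3/4, 1 } => 5/8
step 5: add blue to get brbrb; options L={ 0, 1/2, 5/8 } R={ 3/4, 1 } => 11/16
step 6: add red to get brbrbr; options L={ 0, 1/2, 5/8 } R={ 11/16, 3/4, 1 } => 21/32
step 7: add red to get brbrbrr; options L={ 0, 1/2, 5/8 } R={ 21/32, 11/16, 3/4, 1 } => 41/64
step 8: add blue to get brbrbrrb; options L={ 0, 1/2, 5/8, 41/64 } R={ 21/32, 11/16, 3/4, 1 } => 83/128
step 9: add blue to get brbrbrrbb; options L={ 0, 1/2, 5/8, 41/64, 83/128 } R={ 21/32, 11/16, 3/4, 1 } => 167/256
step 10: add blue to get brbrbrrbbb; options L={ 0, 1/2, 5/8, 41/64, 83/128, 167/256 } R={ 21/32, 11/16, 3/4, 1 } => 335/512
step 11: add blue to get brbrbrrbbbb; options L={ 0, 1/2, 5/8, 41/64, 83/128, 167/256, 335/512 } R={ 21/32, 11/16, 3/4, 1 } => 671/1024
step 12: add blue to get brbrbrrbbbbb; options L={ 0, 1/2, 5/8, 41/64, 83/128, 167/256, 335/512, 671/1024 } R={ 21/32, 11/16, 3/4, 1 } => 1343/2048
step 13: add blue to get brbrbrrbbbbbb; options L={ 0, 1/2, 5/8, 41/64, 83/128, 167/256, 335/512, 671/1024, 1343/2048 } R={ 21/32, 11/16, 3/4, 1 } => 2687/4096
step 14: add blue to get brbrbrrbbbbbbb; options L={ 0, 1/2, 5/8, 41/64, 83/128, 167/256, 335/512, 671/1024, 1343/2048, 2687/4096 } R={ 21/32, 11/16, 3/4, 1 } => 5375/8192
step 15: add blue to get brbrbrrbbbbbbbb; options L={ 0, 1/2, 5/8, 41/64, 83/128, 167/256, 335/512, 671/1024, 1343/2048, 2687/4096, 5375/8192 } R={ 21/32, 11/16, 3/4, 1 } => 10751/16384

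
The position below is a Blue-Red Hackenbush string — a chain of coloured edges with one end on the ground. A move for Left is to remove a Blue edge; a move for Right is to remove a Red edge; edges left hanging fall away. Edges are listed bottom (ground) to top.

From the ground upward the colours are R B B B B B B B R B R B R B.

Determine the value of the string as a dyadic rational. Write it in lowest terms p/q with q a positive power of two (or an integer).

-85/8192

Recurse on prefixes of the 14-edge string R B B B B B B B R B R B R B:
edge 1 of 14 (R): { none | 0 } = -1
edge 2 of 14 (B): { -1 | 0 } = -1/2
edge 3 of 14 (B): { -1 -1/2 | 0 } = -1/4
edge 4 of 14 (B): { -1 -1/2 -1/4 | 0 } = -1/8
edge 5 of 14 (B): { -1 -1/2 -1/4 -1/8 | 0 } = -1/16
edge 6 of 14 (B): { -1 -1/2 -1/4 -1/8 -1/16 | 0 } = -1/32
edge 7 of 14 (B): { -1 -1/2 -1/4 -1/8 -1/16 -1/32 | 0 } = -1/64
edge 8 of 14 (B): { -1 -1/2 -1/4 -1/8 -1/16 -1/32 -1/64 | 0 } = -1/128
edge 9 of 14 (R): { -1 -1/2 -1/4 -1/8 -1/16 -1/32 -1/64 | -1/128 0 } = -3/256
edge 10 of 14 (B): { -1 -1/2 -1/4 -1/8 -1/16 -1/32 -1/64 -3/256 | -1/128 0 } = -5/512
edge 11 of 14 (R): { -1 -1/2 -1/4 -1/8 -1/16 -1/32 -1/64 -3/256 | -5/512 -1/128 0 } = -11/1024
edge 12 of 14 (B): { -1 -1/2 -1/4 -1/8 -1/16 -1/32 -1/64 -3/256 -11/1024 | -5/512 -1/128 0 } = -21/2048
edge 13 of 14 (R): { -1 -1/2 -1/4 -1/8 -1/16 -1/32 -1/64 -3/256 -11/1024 | -21/2048 -5/512 -1/128 0 } = -43/4096
edge 14 of 14 (B): { -1 -1/2 -1/4 -1/8 -1/16 -1/32 -1/64 -3/256 -11/1024 -43/4096 | -21/2048 -5/512 -1/128 0 } = -85/8192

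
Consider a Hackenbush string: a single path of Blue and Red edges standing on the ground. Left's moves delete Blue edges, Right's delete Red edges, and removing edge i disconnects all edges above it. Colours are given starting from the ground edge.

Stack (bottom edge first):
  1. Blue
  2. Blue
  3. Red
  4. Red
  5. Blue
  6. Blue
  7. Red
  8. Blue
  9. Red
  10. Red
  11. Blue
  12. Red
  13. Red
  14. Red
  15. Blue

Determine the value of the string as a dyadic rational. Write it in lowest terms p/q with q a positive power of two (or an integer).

11555/8192

Prefix values for Blue Blue Red Red Blue Blue Red Blue Red Red Blue Red Red Red Blue via {L|R} + simplicity:
B: Left { 0 }, Right { · } — simplest 1
BB: Left { 0 1 }, Right { · } — simplest 2
BBR: Left { 0 1 }, Right { 2 } — simplest 3/2
BBRR: Left { 0 1 }, Right { 3/2 2 } — simplest 5/4
BBRRB: Left { 0 1 5/4 }, Right { 3/2 2 } — simplest 11/8
BBRRBB: Left { 0 1 5/4 11/8 }, Right { 3/2 2 } — simplest 23/16
BBRRBBR: Left { 0 1 5/4 11/8 }, Right { 23/16 3/2 2 } — simplest 45/32
BBRRBBRB: Left { 0 1 5/4 11/8 45/32 }, Right { 23/16 3/2 2 } — simplest 91/64
BBRRBBRBR: Left { 0 1 5/4 11/8 45/32 }, Right { 91/64 23/16 3/2 2 } — simplest 181/128
BBRRBBRBRR: Left { 0 1 5/4 11/8 45/32 }, Right { 181/128 91/64 23/16 3/2 2 } — simplest 361/256
BBRRBBRBRRB: Left { 0 1 5/4 11/8 45/32 361/256 }, Right { 181/128 91/64 23/16 3/2 2 } — simplest 723/512
BBRRBBRBRRBR: Left { 0 1 5/4 11/8 45/32 361/256 }, Right { 723/512 181/128 91/64 23/16 3/2 2 } — simplest 1445/1024
BBRRBBRBRRBRR: Left { 0 1 5/4 11/8 45/32 361/256 }, Right { 1445/1024 723/512 181/128 91/64 23/16 3/2 2 } — simplest 2889/2048
BBRRBBRBRRBRRR: Left { 0 1 5/4 11/8 45/32 361/256 }, Right { 2889/2048 1445/1024 723/512 181/128 91/64 23/16 3/2 2 } — simplest 5777/4096
BBRRBBRBRRBRRRB: Left { 0 1 5/4 11/8 45/32 361/256 5777/4096 }, Right { 2889/2048 1445/1024 723/512 181/128 91/64 23/16 3/2 2 } — simplest 11555/8192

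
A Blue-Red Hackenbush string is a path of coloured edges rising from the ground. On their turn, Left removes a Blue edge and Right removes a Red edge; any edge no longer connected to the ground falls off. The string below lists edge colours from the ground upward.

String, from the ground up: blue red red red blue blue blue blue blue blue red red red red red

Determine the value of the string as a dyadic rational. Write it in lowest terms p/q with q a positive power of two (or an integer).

edge 1 of 15 (blue): { 0 | ∅ } gives 1
edge 2 of 15 (red): { 0 | 1 } gives 1/2
edge 3 of 15 (red): { 0 | 1/2, 1 } gives 1/4
edge 4 of 15 (red): { 0 | 1/4, 1/2, 1 } gives 1/8
edge 5 of 15 (blue): { 0, 1/8 | 1/4, 1/2, 1 } gives 3/16
edge 6 of 15 (blue): { 0, 1/8, 3/16 | 1/4, 1/2, 1 } gives 7/32
edge 7 of 15 (blue): { 0, 1/8, 3/16, 7/32 | 1/4, 1/2, 1 } gives 15/64
edge 8 of 15 (blue): { 0, 1/8, 3/16, 7/32, 15/64 | 1/4, 1/2, 1 } gives 31/128
edge 9 of 15 (blue): { 0, 1/8, 3/16, 7/32, 15/64, 31/128 | 1/4, 1/2, 1 } gives 63/256
edge 10 of 15 (blue): { 0, 1/8, 3/16, 7/32, 15/64, 31/128, 63/256 | 1/4, 1/2, 1 } gives 127/512
edge 11 of 15 (red): { 0, 1/8, 3/16, 7/32, 15/64, 31/128, 63/256 | 127/512, 1/4, 1/2, 1 } gives 253/1024
edge 12 of 15 (red): { 0, 1/8, 3/16, 7/32, 15/64, 31/128, 63/256 | 253/1024, 127/512, 1/4, 1/2, 1 } gives 505/2048
edge 13 of 15 (red): { 0, 1/8, 3/16, 7/32, 15/64, 31/128, 63/256 | 505/2048, 253/1024, 127/512, 1/4, 1/2, 1 } gives 1009/4096
edge 14 of 15 (red): { 0, 1/8, 3/16, 7/32, 15/64, 31/128, 63/256 | 1009/4096, 505/2048, 253/1024, 127/512, 1/4, 1/2, 1 } gives 2017/8192
edge 15 of 15 (red): { 0, 1/8, 3/16, 7/32, 15/64, 31/128, 63/256 | 2017/8192, 1009/4096, 505/2048, 253/1024, 127/512, 1/4, 1/2, 1 } gives 4033/16384

4033/16384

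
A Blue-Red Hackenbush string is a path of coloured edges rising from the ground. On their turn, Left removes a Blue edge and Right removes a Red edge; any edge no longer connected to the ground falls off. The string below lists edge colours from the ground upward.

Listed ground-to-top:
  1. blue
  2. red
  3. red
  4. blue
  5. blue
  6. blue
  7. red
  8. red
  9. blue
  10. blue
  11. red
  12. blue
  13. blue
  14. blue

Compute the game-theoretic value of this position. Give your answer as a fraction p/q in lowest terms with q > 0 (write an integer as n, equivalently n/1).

3695/8192

Prefix values for blue red red blue blue blue red red blue blue red blue blue blue via {L|R} + simplicity:
1 of 14 · b · max L 0 · min R +∞ => 1
2 of 14 · br · max L 0 · min R 1 => 1/2
3 of 14 · brr · max L 0 · min R 1/2 => 1/4
4 of 14 · brrb · max L 1/4 · min R 1/2 => 3/8
5 of 14 · brrbb · max L 3/8 · min R 1/2 => 7/16
6 of 14 · brrbbb · max L 7/16 · min R 1/2 => 15/32
7 of 14 · brrbbbr · max L 7/16 · min R 15/32 => 29/64
8 of 14 · brrbbbrr · max L 7/16 · min R 29/64 => 57/128
9 of 14 · brrbbbrrb · max L 57/128 · min R 29/64 => 115/256
10 of 14 · brrbbbrrbb · max L 115/256 · min R 29/64 => 231/512
11 of 14 · brrbbbrrbbr · max L 115/256 · min R 231/512 => 461/1024
12 of 14 · brrbbbrrbbrb · max L 461/1024 · min R 231/512 => 923/2048
13 of 14 · brrbbbrrbbrbb · max L 923/2048 · min R 231/512 => 1847/4096
14 of 14 · brrbbbrrbbrbbb · max L 1847/4096 · min R 231/512 => 3695/8192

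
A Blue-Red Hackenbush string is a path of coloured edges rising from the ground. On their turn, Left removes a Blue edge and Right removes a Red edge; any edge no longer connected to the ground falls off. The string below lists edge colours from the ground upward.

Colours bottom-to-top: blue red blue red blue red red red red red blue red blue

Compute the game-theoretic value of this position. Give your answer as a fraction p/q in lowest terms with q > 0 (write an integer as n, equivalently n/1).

step 1: add blue to get b; options L={ 0 } R={  } gives 1
step 2: add red to get br; options L={ 0 } R={ 1 } gives 1/2
step 3: add blue to get brb; options L={ 0, 1/2 } R={ 1 } gives 3/4
step 4: add red to get brbr; options L={ 0, 1/2 } R={ 3/4, 1 } gives 5/8
step 5: add blue to get brbrb; options L={ 0, 1/2, 5/8 } R={ 3/4, 1 } gives 11/16
step 6: add red to get brbrbr; options L={ 0, 1/2, 5/8 } R={ 11/16, 3/4, 1 } gives 21/32
step 7: add red to get brbrbrr; options L={ 0, 1/2, 5/8 } R={ 21/32, 11/16, 3/4, 1 } gives 41/64
step 8: add red to get brbrbrrr; options L={ 0, 1/2, 5/8 } R={ 41/64, 21/32, 11/16, 3/4, 1 } gives 81/128
step 9: add red to get brbrbrrrr; options L={ 0, 1/2, 5/8 } R={ 81/128, 41/64, 21/32, 11/16, 3/4, 1 } gives 161/256
step 10: add red to get brbrbrrrrr; options L={ 0, 1/2, 5/8 } R={ 161/256, 81/128, 41/64, 21/32, 11/16, 3/4, 1 } gives 321/512
step 11: add blue to get brbrbrrrrrb; options L={ 0, 1/2, 5/8, 321/512 } R={ 161/256, 81/128, 41/64, 21/32, 11/16, 3/4, 1 } gives 643/1024
step 12: add red to get brbrbrrrrrbr; options L={ 0, 1/2, 5/8, 321/512 } R={ 643/1024, 161/256, 81/128, 41/64, 21/32, 11/16, 3/4, 1 } gives 1285/2048
step 13: add blue to get brbrbrrrrrbrb; options L={ 0, 1/2, 5/8, 321/512, 1285/2048 } R={ 643/1024, 161/256, 81/128, 41/64, 21/32, 11/16, 3/4, 1 } gives 2571/4096

2571/4096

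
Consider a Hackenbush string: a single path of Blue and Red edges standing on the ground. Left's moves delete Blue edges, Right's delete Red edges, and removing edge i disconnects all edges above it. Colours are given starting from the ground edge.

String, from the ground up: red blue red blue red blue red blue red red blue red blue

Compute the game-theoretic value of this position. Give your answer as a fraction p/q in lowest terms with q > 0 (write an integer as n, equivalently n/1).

step 1: add red to get r; options L={ · } R={ 0 } = -1
step 2: add blue to get rb; options L={ -1 } R={ 0 } = -1/2
step 3: add red to get rbr; options L={ -1 } R={ -1/2; 0 } = -3/4
step 4: add blue to get rbrb; options L={ -1; -3/4 } R={ -1/2; 0 } = -5/8
step 5: add red to get rbrbr; options L={ -1; -3/4 } R={ -5/8; -1/2; 0 } = -11/16
step 6: add blue to get rbrbrb; options L={ -1; -3/4; -11/16 } R={ -5/8; -1/2; 0 } = -21/32
step 7: add red to get rbrbrbr; options L={ -1; -3/4; -11/16 } R={ -21/32; -5/8; -1/2; 0 } = -43/64
step 8: add blue to get rbrbrbrb; options L={ -1; -3/4; -11/16; -43/64 } R={ -21/32; -5/8; -1/2; 0 } = -85/128
step 9: add red to get rbrbrbrbr; options L={ -1; -3/4; -11/16; -43/64 } R={ -85/128; -21/32; -5/8; -1/2; 0 } = -171/256
step 10: add red to get rbrbrbrbrr; options L={ -1; -3/4; -11/16; -43/64 } R={ -171/256; -85/128; -21/32; -5/8; -1/2; 0 } = -343/512
step 11: add blue to get rbrbrbrbrrb; options L={ -1; -3/4; -11/16; -43/64; -343/512 } R={ -171/256; -85/128; -21/32; -5/8; -1/2; 0 } = -685/1024
step 12: add red to get rbrbrbrbrrbr; options L={ -1; -3/4; -11/16; -43/64; -343/512 } R={ -685/1024; -171/256; -85/128; -21/32; -5/8; -1/2; 0 } = -1371/2048
step 13: add blue to get rbrbrbrbrrbrb; options L={ -1; -3/4; -11/16; -43/64; -343/512; -1371/2048 } R={ -685/1024; -171/256; -85/128; -21/32; -5/8; -1/2; 0 } = -2741/4096

-2741/4096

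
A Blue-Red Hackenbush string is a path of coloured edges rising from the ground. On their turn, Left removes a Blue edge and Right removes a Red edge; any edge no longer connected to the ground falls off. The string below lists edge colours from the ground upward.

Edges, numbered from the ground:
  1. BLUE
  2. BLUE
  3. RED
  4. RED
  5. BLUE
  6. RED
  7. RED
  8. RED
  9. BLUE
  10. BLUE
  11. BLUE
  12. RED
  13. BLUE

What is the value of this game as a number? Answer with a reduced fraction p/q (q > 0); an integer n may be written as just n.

Prefix values for BLUE BLUE RED RED BLUE RED RED RED BLUE BLUE BLUE RED BLUE via {L|R} + simplicity:
edge 1 of 13 (BLUE): { 0 | (no moves) } gives 1
edge 2 of 13 (BLUE): { 0 1 | (no moves) } gives 2
edge 3 of 13 (RED): { 0 1 | 2 } gives 3/2
edge 4 of 13 (RED): { 0 1 | 3/2 2 } gives 5/4
edge 5 of 13 (BLUE): { 0 1 5/4 | 3/2 2 } gives 11/8
edge 6 of 13 (RED): { 0 1 5/4 | 11/8 3/2 2 } gives 21/16
edge 7 of 13 (RED): { 0 1 5/4 | 21/16 11/8 3/2 2 } gives 41/32
edge 8 of 13 (RED): { 0 1 5/4 | 41/32 21/16 11/8 3/2 2 } gives 81/64
edge 9 of 13 (BLUE): { 0 1 5/4 81/64 | 41/32 21/16 11/8 3/2 2 } gives 163/128
edge 10 of 13 (BLUE): { 0 1 5/4 81/64 163/128 | 41/32 21/16 11/8 3/2 2 } gives 327/256
edge 11 of 13 (BLUE): { 0 1 5/4 81/64 163/128 327/256 | 41/32 21/16 11/8 3/2 2 } gives 655/512
edge 12 of 13 (RED): { 0 1 5/4 81/64 163/128 327/256 | 655/512 41/32 21/16 11/8 3/2 2 } gives 1309/1024
edge 13 of 13 (BLUE): { 0 1 5/4 81/64 163/128 327/256 1309/1024 | 655/512 41/32 21/16 11/8 3/2 2 } gives 2619/2048

2619/2048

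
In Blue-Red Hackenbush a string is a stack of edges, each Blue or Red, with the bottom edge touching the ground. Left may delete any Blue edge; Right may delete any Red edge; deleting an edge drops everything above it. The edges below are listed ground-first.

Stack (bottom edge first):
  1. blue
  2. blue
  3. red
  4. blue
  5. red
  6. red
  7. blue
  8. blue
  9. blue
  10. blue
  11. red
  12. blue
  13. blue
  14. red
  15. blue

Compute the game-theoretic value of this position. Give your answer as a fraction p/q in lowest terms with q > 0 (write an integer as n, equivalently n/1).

b: Left { 0 }, Right { ∅ } = simplest 1
bb: Left { 0, 1 }, Right { ∅ } = simplest 2
bbr: Left { 0, 1 }, Right { 2 } = simplest 3/2
bbrb: Left { 0, 1, 3/2 }, Right { 2 } = simplest 7/4
bbrbr: Left { 0, 1, 3/2 }, Right { 7/4, 2 } = simplest 13/8
bbrbrr: Left { 0, 1, 3/2 }, Right { 13/8, 7/4, 2 } = simplest 25/16
bbrbrrb: Left { 0, 1, 3/2, 25/16 }, Right { 13/8, 7/4, 2 } = simplest 51/32
bbrbrrbb: Left { 0, 1, 3/2, 25/16, 51/32 }, Right { 13/8, 7/4, 2 } = simplest 103/64
bbrbrrbbb: Left { 0, 1, 3/2, 25/16, 51/32, 103/64 }, Right { 13/8, 7/4, 2 } = simplest 207/128
bbrbrrbbbb: Left { 0, 1, 3/2, 25/16, 51/32, 103/64, 207/128 }, Right { 13/8, 7/4, 2 } = simplest 415/256
bbrbrrbbbbr: Left { 0, 1, 3/2, 25/16, 51/32, 103/64, 207/128 }, Right { 415/256, 13/8, 7/4, 2 } = simplest 829/512
bbrbrrbbbbrb: Left { 0, 1, 3/2, 25/16, 51/32, 103/64, 207/128, 829/512 }, Right { 415/256, 13/8, 7/4, 2 } = simplest 1659/1024
bbrbrrbbbbrbb: Left { 0, 1, 3/2, 25/16, 51/32, 103/64, 207/128, 829/512, 1659/1024 }, Right { 415/256, 13/8, 7/4, 2 } = simplest 3319/2048
bbrbrrbbbbrbbr: Left { 0, 1, 3/2, 25/16, 51/32, 103/64, 207/128, 829/512, 1659/1024 }, Right { 3319/2048, 415/256, 13/8, 7/4, 2 } = simplest 6637/4096
bbrbrrbbbbrbbrb: Left { 0, 1, 3/2, 25/16, 51/32, 103/64, 207/128, 829/512, 1659/1024, 6637/4096 }, Right { 3319/2048, 415/256, 13/8, 7/4, 2 } = simplest 13275/8192

13275/8192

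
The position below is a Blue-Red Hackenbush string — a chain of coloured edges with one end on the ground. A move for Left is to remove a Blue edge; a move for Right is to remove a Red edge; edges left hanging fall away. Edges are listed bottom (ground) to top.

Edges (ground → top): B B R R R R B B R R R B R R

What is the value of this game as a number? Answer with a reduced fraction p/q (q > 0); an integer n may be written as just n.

step 1: add B to get B; options L={ 0 } R={  } = 1
step 2: add B to get BB; options L={ 0,1 } R={  } = 2
step 3: add R to get BBR; options L={ 0,1 } R={ 2 } = 3/2
step 4: add R to get BBRR; options L={ 0,1 } R={ 3/2,2 } = 5/4
step 5: add R to get BBRRR; options L={ 0,1 } R={ 5/4,3/2,2 } = 9/8
step 6: add R to get BBRRRR; options L={ 0,1 } R={ 9/8,5/4,3/2,2 } = 17/16
step 7: add B to get BBRRRRB; options L={ 0,1,17/16 } R={ 9/8,5/4,3/2,2 } = 35/32
step 8: add B to get BBRRRRBB; options L={ 0,1,17/16,35/32 } R={ 9/8,5/4,3/2,2 } = 71/64
step 9: add R to get BBRRRRBBR; options L={ 0,1,17/16,35/32 } R={ 71/64,9/8,5/4,3/2,2 } = 141/128
step 10: add R to get BBRRRRBBRR; options L={ 0,1,17/16,35/32 } R={ 141/128,71/64,9/8,5/4,3/2,2 } = 281/256
step 11: add R to get BBRRRRBBRRR; options L={ 0,1,17/16,35/32 } R={ 281/256,141/128,71/64,9/8,5/4,3/2,2 } = 561/512
step 12: add B to get BBRRRRBBRRRB; options L={ 0,1,17/16,35/32,561/512 } R={ 281/256,141/128,71/64,9/8,5/4,3/2,2 } = 1123/1024
step 13: add R to get BBRRRRBBRRRBR; options L={ 0,1,17/16,35/32,561/512 } R={ 1123/1024,281/256,141/128,71/64,9/8,5/4,3/2,2 } = 2245/2048
step 14: add R to get BBRRRRBBRRRBRR; options L={ 0,1,17/16,35/32,561/512 } R={ 2245/2048,1123/1024,281/256,141/128,71/64,9/8,5/4,3/2,2 } = 4489/4096

4489/4096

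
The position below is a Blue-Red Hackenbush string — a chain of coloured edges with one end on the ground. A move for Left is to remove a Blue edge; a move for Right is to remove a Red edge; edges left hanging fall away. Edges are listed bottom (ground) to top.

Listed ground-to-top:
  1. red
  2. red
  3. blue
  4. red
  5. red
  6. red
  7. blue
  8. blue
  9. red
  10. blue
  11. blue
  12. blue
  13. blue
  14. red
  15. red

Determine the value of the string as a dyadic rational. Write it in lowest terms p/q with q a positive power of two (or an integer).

Recurse on prefixes of the 15-edge string red red blue red red red blue blue red blue blue blue blue red red:
value(r) = {  | 0 } -> -1
value(rr) = {  | -1,0 } -> -2
value(rrb) = { -2 | -1,0 } -> -3/2
value(rrbr) = { -2 | -3/2,-1,0 } -> -7/4
value(rrbrr) = { -2 | -7/4,-3/2,-1,0 } -> -15/8
value(rrbrrr) = { -2 | -15/8,-7/4,-3/2,-1,0 } -> -31/16
value(rrbrrrb) = { -2,-31/16 | -15/8,-7/4,-3/2,-1,0 } -> -61/32
value(rrbrrrbb) = { -2,-31/16,-61/32 | -15/8,-7/4,-3/2,-1,0 } -> -121/64
value(rrbrrrbbr) = { -2,-31/16,-61/32 | -121/64,-15/8,-7/4,-3/2,-1,0 } -> -243/128
value(rrbrrrbbrb) = { -2,-31/16,-61/32,-243/128 | -121/64,-15/8,-7/4,-3/2,-1,0 } -> -485/256
value(rrbrrrbbrbb) = { -2,-31/16,-61/32,-243/128,-485/256 | -121/64,-15/8,-7/4,-3/2,-1,0 } -> -969/512
value(rrbrrrbbrbbb) = { -2,-31/16,-61/32,-243/128,-485/256,-969/512 | -121/64,-15/8,-7/4,-3/2,-1,0 } -> -1937/1024
value(rrbrrrbbrbbbb) = { -2,-31/16,-61/32,-243/128,-485/256,-969/512,-1937/1024 | -121/64,-15/8,-7/4,-3/2,-1,0 } -> -3873/2048
value(rrbrrrbbrbbbbr) = { -2,-31/16,-61/32,-243/128,-485/256,-969/512,-1937/1024 | -3873/2048,-121/64,-15/8,-7/4,-3/2,-1,0 } -> -7747/4096
value(rrbrrrbbrbbbbrr) = { -2,-31/16,-61/32,-243/128,-485/256,-969/512,-1937/1024 | -7747/4096,-3873/2048,-121/64,-15/8,-7/4,-3/2,-1,0 } -> -15495/8192

-15495/8192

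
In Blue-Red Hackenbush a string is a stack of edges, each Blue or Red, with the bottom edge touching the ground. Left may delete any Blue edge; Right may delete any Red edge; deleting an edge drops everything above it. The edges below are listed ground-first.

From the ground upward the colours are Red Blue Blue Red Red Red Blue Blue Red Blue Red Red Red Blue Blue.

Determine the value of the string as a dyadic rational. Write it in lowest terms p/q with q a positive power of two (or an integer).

Build v(s[:k]) for k = 1..15, string s = Red Blue Blue Red Red Red Blue Blue Red Blue Red Red Red Blue Blue.
1 of 15 · R · max L −∞ · min R 0 gives -1
2 of 15 · RB · max L -1 · min R 0 gives -1/2
3 of 15 · RBB · max L -1/2 · min R 0 gives -1/4
4 of 15 · RBBR · max L -1/2 · min R -1/4 gives -3/8
5 of 15 · RBBRR · max L -1/2 · min R -3/8 gives -7/16
6 of 15 · RBBRRR · max L -1/2 · min R -7/16 gives -15/32
7 of 15 · RBBRRRB · max L -15/32 · min R -7/16 gives -29/64
8 of 15 · RBBRRRBB · max L -29/64 · min R -7/16 gives -57/128
9 of 15 · RBBRRRBBR · max L -29/64 · min R -57/128 gives -115/256
10 of 15 · RBBRRRBBRB · max L -115/256 · min R -57/128 gives -229/512
11 of 15 · RBBRRRBBRBR · max L -115/256 · min R -229/512 gives -459/1024
12 of 15 · RBBRRRBBRBRR · max L -115/256 · min R -459/1024 gives -919/2048
13 of 15 · RBBRRRBBRBRRR · max L -115/256 · min R -919/2048 gives -1839/4096
14 of 15 · RBBRRRBBRBRRRB · max L -1839/4096 · min R -919/2048 gives -3677/8192
15 of 15 · RBBRRRBBRBRRRBB · max L -3677/8192 · min R -919/2048 gives -7353/16384

-7353/16384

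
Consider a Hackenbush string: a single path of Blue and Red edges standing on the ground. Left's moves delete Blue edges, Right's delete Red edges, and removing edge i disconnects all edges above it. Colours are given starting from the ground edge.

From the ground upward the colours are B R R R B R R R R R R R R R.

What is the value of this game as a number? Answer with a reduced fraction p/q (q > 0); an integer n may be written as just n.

1025/8192

Prefix values for B R R R B R R R R R R R R R via {L|R} + simplicity:
value(B) = { 0 | — } -> 1
value(BR) = { 0 | 1 } -> 1/2
value(BRR) = { 0 | 1/2; 1 } -> 1/4
value(BRRR) = { 0 | 1/4; 1/2; 1 } -> 1/8
value(BRRRB) = { 0; 1/8 | 1/4; 1/2; 1 } -> 3/16
value(BRRRBR) = { 0; 1/8 | 3/16; 1/4; 1/2; 1 } -> 5/32
value(BRRRBRR) = { 0; 1/8 | 5/32; 3/16; 1/4; 1/2; 1 } -> 9/64
value(BRRRBRRR) = { 0; 1/8 | 9/64; 5/32; 3/16; 1/4; 1/2; 1 } -> 17/128
value(BRRRBRRRR) = { 0; 1/8 | 17/128; 9/64; 5/32; 3/16; 1/4; 1/2; 1 } -> 33/256
value(BRRRBRRRRR) = { 0; 1/8 | 33/256; 17/128; 9/64; 5/32; 3/16; 1/4; 1/2; 1 } -> 65/512
value(BRRRBRRRRRR) = { 0; 1/8 | 65/512; 33/256; 17/128; 9/64; 5/32; 3/16; 1/4; 1/2; 1 } -> 129/1024
value(BRRRBRRRRRRR) = { 0; 1/8 | 129/1024; 65/512; 33/256; 17/128; 9/64; 5/32; 3/16; 1/4; 1/2; 1 } -> 257/2048
value(BRRRBRRRRRRRR) = { 0; 1/8 | 257/2048; 129/1024; 65/512; 33/256; 17/128; 9/64; 5/32; 3/16; 1/4; 1/2; 1 } -> 513/4096
value(BRRRBRRRRRRRRR) = { 0; 1/8 | 513/4096; 257/2048; 129/1024; 65/512; 33/256; 17/128; 9/64; 5/32; 3/16; 1/4; 1/2; 1 } -> 1025/8192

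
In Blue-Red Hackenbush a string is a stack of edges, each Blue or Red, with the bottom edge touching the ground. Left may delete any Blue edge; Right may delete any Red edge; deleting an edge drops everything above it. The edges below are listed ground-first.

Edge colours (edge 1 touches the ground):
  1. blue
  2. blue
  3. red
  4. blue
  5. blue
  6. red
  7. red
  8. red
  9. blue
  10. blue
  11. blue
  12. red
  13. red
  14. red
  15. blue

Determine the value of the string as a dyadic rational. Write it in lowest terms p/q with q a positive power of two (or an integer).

b: Left { 0 }, Right { (no moves) } so simplest 1
bb: Left { 0; 1 }, Right { (no moves) } so simplest 2
bbr: Left { 0; 1 }, Right { 2 } so simplest 3/2
bbrb: Left { 0; 1; 3/2 }, Right { 2 } so simplest 7/4
bbrbb: Left { 0; 1; 3/2; 7/4 }, Right { 2 } so simplest 15/8
bbrbbr: Left { 0; 1; 3/2; 7/4 }, Right { 15/8; 2 } so simplest 29/16
bbrbbrr: Left { 0; 1; 3/2; 7/4 }, Right { 29/16; 15/8; 2 } so simplest 57/32
bbrbbrrr: Left { 0; 1; 3/2; 7/4 }, Right { 57/32; 29/16; 15/8; 2 } so simplest 113/64
bbrbbrrrb: Left { 0; 1; 3/2; 7/4; 113/64 }, Right { 57/32; 29/16; 15/8; 2 } so simplest 227/128
bbrbbrrrbb: Left { 0; 1; 3/2; 7/4; 113/64; 227/128 }, Right { 57/32; 29/16; 15/8; 2 } so simplest 455/256
bbrbbrrrbbb: Left { 0; 1; 3/2; 7/4; 113/64; 227/128; 455/256 }, Right { 57/32; 29/16; 15/8; 2 } so simplest 911/512
bbrbbrrrbbbr: Left { 0; 1; 3/2; 7/4; 113/64; 227/128; 455/256 }, Right { 911/512; 57/32; 29/16; 15/8; 2 } so simplest 1821/1024
bbrbbrrrbbbrr: Left { 0; 1; 3/2; 7/4; 113/64; 227/128; 455/256 }, Right { 1821/1024; 911/512; 57/32; 29/16; 15/8; 2 } so simplest 3641/2048
bbrbbrrrbbbrrr: Left { 0; 1; 3/2; 7/4; 113/64; 227/128; 455/256 }, Right { 3641/2048; 1821/1024; 911/512; 57/32; 29/16; 15/8; 2 } so simplest 7281/4096
bbrbbrrrbbbrrrb: Left { 0; 1; 3/2; 7/4; 113/64; 227/128; 455/256; 7281/4096 }, Right { 3641/2048; 1821/1024; 911/512; 57/32; 29/16; 15/8; 2 } so simplest 14563/8192

14563/8192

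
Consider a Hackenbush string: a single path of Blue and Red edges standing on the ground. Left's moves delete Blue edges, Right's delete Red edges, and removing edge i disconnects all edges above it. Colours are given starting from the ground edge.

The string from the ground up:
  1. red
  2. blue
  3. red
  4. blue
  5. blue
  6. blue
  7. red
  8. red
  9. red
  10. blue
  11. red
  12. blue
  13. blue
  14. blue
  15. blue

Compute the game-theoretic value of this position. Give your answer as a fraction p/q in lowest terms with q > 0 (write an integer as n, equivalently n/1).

G_1 [r]  L=[—]  R=[0]  = -1
G_2 [rb]  L=[-1]  R=[0]  = -1/2
G_3 [rbr]  L=[-1]  R=[-1/2 0]  = -3/4
G_4 [rbrb]  L=[-1 -3/4]  R=[-1/2 0]  = -5/8
G_5 [rbrbb]  L=[-1 -3/4 -5/8]  R=[-1/2 0]  = -9/16
G_6 [rbrbbb]  L=[-1 -3/4 -5/8 -9/16]  R=[-1/2 0]  = -17/32
G_7 [rbrbbbr]  L=[-1 -3/4 -5/8 -9/16]  R=[-17/32 -1/2 0]  = -35/64
G_8 [rbrbbbrr]  L=[-1 -3/4 -5/8 -9/16]  R=[-35/64 -17/32 -1/2 0]  = -71/128
G_9 [rbrbbbrrr]  L=[-1 -3/4 -5/8 -9/16]  R=[-71/128 -35/64 -17/32 -1/2 0]  = -143/256
G_10 [rbrbbbrrrb]  L=[-1 -3/4 -5/8 -9/16 -143/256]  R=[-71/128 -35/64 -17/32 -1/2 0]  = -285/512
G_11 [rbrbbbrrrbr]  L=[-1 -3/4 -5/8 -9/16 -143/256]  R=[-285/512 -71/128 -35/64 -17/32 -1/2 0]  = -571/1024
G_12 [rbrbbbrrrbrb]  L=[-1 -3/4 -5/8 -9/16 -143/256 -571/1024]  R=[-285/512 -71/128 -35/64 -17/32 -1/2 0]  = -1141/2048
G_13 [rbrbbbrrrbrbb]  L=[-1 -3/4 -5/8 -9/16 -143/256 -571/1024 -1141/2048]  R=[-285/512 -71/128 -35/64 -17/32 -1/2 0]  = -2281/4096
G_14 [rbrbbbrrrbrbbb]  L=[-1 -3/4 -5/8 -9/16 -143/256 -571/1024 -1141/2048 -2281/4096]  R=[-285/512 -71/128 -35/64 -17/32 -1/2 0]  = -4561/8192
G_15 [rbrbbbrrrbrbbbb]  L=[-1 -3/4 -5/8 -9/16 -143/256 -571/1024 -1141/2048 -2281/4096 -4561/8192]  R=[-285/512 -71/128 -35/64 -17/32 -1/2 0]  = -9121/16384

-9121/16384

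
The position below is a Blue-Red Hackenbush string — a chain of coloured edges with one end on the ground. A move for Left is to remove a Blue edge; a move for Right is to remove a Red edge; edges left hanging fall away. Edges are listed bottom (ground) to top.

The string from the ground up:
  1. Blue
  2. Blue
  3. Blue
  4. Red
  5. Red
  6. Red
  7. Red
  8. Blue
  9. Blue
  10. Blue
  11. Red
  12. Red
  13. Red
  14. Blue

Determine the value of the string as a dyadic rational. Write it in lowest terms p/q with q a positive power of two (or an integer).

Build v(s[:k]) for k = 1..14, string s = Blue Blue Blue Red Red Red Red Blue Blue Blue Red Red Red Blue.
edge 1 of 14 (Blue): { 0 | · } → 1
edge 2 of 14 (Blue): { 0 1 | · } → 2
edge 3 of 14 (Blue): { 0 1 2 | · } → 3
edge 4 of 14 (Red): { 0 1 2 | 3 } → 5/2
edge 5 of 14 (Red): { 0 1 2 | 5/2 3 } → 9/4
edge 6 of 14 (Red): { 0 1 2 | 9/4 5/2 3 } → 17/8
edge 7 of 14 (Red): { 0 1 2 | 17/8 9/4 5/2 3 } → 33/16
edge 8 of 14 (Blue): { 0 1 2 33/16 | 17/8 9/4 5/2 3 } → 67/32
edge 9 of 14 (Blue): { 0 1 2 33/16 67/32 | 17/8 9/4 5/2 3 } → 135/64
edge 10 of 14 (Blue): { 0 1 2 33/16 67/32 135/64 | 17/8 9/4 5/2 3 } → 271/128
edge 11 of 14 (Red): { 0 1 2 33/16 67/32 135/64 | 271/128 17/8 9/4 5/2 3 } → 541/256
edge 12 of 14 (Red): { 0 1 2 33/16 67/32 135/64 | 541/256 271/128 17/8 9/4 5/2 3 } → 1081/512
edge 13 of 14 (Red): { 0 1 2 33/16 67/32 135/64 | 1081/512 541/256 271/128 17/8 9/4 5/2 3 } → 2161/1024
edge 14 of 14 (Blue): { 0 1 2 33/16 67/32 135/64 2161/1024 | 1081/512 541/256 271/128 17/8 9/4 5/2 3 } → 4323/2048

4323/2048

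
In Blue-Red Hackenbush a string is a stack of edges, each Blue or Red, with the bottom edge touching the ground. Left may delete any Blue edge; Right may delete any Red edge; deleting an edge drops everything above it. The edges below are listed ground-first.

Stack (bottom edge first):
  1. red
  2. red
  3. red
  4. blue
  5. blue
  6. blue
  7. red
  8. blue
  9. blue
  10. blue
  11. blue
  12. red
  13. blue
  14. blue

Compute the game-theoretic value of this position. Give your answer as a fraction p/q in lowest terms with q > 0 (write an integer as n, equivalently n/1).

-4361/2048

Prefix values for red red red blue blue blue red blue blue blue blue red blue blue via {L|R} + simplicity:
step 1: add red to get r; options L={  } R={ 0 } -> -1
step 2: add red to get rr; options L={  } R={ -1, 0 } -> -2
step 3: add red to get rrr; options L={  } R={ -2, -1, 0 } -> -3
step 4: add blue to get rrrb; options L={ -3 } R={ -2, -1, 0 } -> -5/2
step 5: add blue to get rrrbb; options L={ -3, -5/2 } R={ -2, -1, 0 } -> -9/4
step 6: add blue to get rrrbbb; options L={ -3, -5/2, -9/4 } R={ -2, -1, 0 } -> -17/8
step 7: add red to get rrrbbbr; options L={ -3, -5/2, -9/4 } R={ -17/8, -2, -1, 0 } -> -35/16
step 8: add blue to get rrrbbbrb; options L={ -3, -5/2, -9/4, -35/16 } R={ -17/8, -2, -1, 0 } -> -69/32
step 9: add blue to get rrrbbbrbb; options L={ -3, -5/2, -9/4, -35/16, -69/32 } R={ -17/8, -2, -1, 0 } -> -137/64
step 10: add blue to get rrrbbbrbbb; options L={ -3, -5/2, -9/4, -35/16, -69/32, -137/64 } R={ -17/8, -2, -1, 0 } -> -273/128
step 11: add blue to get rrrbbbrbbbb; options L={ -3, -5/2, -9/4, -35/16, -69/32, -137/64, -273/128 } R={ -17/8, -2, -1, 0 } -> -545/256
step 12: add red to get rrrbbbrbbbbr; options L={ -3, -5/2, -9/4, -35/16, -69/32, -137/64, -273/128 } R={ -545/256, -17/8, -2, -1, 0 } -> -1091/512
step 13: add blue to get rrrbbbrbbbbrb; options L={ -3, -5/2, -9/4, -35/16, -69/32, -137/64, -273/128, -1091/512 } R={ -545/256, -17/8, -2, -1, 0 } -> -2181/1024
step 14: add blue to get rrrbbbrbbbbrbb; options L={ -3, -5/2, -9/4, -35/16, -69/32, -137/64, -273/128, -1091/512, -2181/1024 } R={ -545/256, -17/8, -2, -1, 0 } -> -4361/2048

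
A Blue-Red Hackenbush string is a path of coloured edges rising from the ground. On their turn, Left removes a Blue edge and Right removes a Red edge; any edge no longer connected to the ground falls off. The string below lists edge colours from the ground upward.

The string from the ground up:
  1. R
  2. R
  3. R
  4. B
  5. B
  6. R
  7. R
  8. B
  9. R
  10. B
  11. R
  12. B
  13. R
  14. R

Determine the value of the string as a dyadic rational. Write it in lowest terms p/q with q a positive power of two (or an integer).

-4951/2048

val(R) = { ∅ | 0 } gives -1
val(RR) = { ∅ | -1, 0 } gives -2
val(RRR) = { ∅ | -2, -1, 0 } gives -3
val(RRRB) = { -3 | -2, -1, 0 } gives -5/2
val(RRRBB) = { -3, -5/2 | -2, -1, 0 } gives -9/4
val(RRRBBR) = { -3, -5/2 | -9/4, -2, -1, 0 } gives -19/8
val(RRRBBRR) = { -3, -5/2 | -19/8, -9/4, -2, -1, 0 } gives -39/16
val(RRRBBRRB) = { -3, -5/2, -39/16 | -19/8, -9/4, -2, -1, 0 } gives -77/32
val(RRRBBRRBR) = { -3, -5/2, -39/16 | -77/32, -19/8, -9/4, -2, -1, 0 } gives -155/64
val(RRRBBRRBRB) = { -3, -5/2, -39/16, -155/64 | -77/32, -19/8, -9/4, -2, -1, 0 } gives -309/128
val(RRRBBRRBRBR) = { -3, -5/2, -39/16, -155/64 | -309/128, -77/32, -19/8, -9/4, -2, -1, 0 } gives -619/256
val(RRRBBRRBRBRB) = { -3, -5/2, -39/16, -155/64, -619/256 | -309/128, -77/32, -19/8, -9/4, -2, -1, 0 } gives -1237/512
val(RRRBBRRBRBRBR) = { -3, -5/2, -39/16, -155/64, -619/256 | -1237/512, -309/128, -77/32, -19/8, -9/4, -2, -1, 0 } gives -2475/1024
val(RRRBBRRBRBRBRR) = { -3, -5/2, -39/16, -155/64, -619/256 | -2475/1024, -1237/512, -309/128, -77/32, -19/8, -9/4, -2, -1, 0 } gives -4951/2048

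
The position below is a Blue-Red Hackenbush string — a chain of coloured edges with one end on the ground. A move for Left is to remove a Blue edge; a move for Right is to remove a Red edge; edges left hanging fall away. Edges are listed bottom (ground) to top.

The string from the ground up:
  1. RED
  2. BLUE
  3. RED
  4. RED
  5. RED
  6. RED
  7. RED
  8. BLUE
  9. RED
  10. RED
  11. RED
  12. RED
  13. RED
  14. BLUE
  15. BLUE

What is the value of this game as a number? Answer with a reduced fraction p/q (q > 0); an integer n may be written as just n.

step 1: add RED to get R; options L={ (no moves) } R={ 0 } = -1
step 2: add BLUE to get RB; options L={ -1 } R={ 0 } = -1/2
step 3: add RED to get RBR; options L={ -1 } R={ -1/2, 0 } = -3/4
step 4: add RED to get RBRR; options L={ -1 } R={ -3/4, -1/2, 0 } = -7/8
step 5: add RED to get RBRRR; options L={ -1 } R={ -7/8, -3/4, -1/2, 0 } = -15/16
step 6: add RED to get RBRRRR; options L={ -1 } R={ -15/16, -7/8, -3/4, -1/2, 0 } = -31/32
step 7: add RED to get RBRRRRR; options L={ -1 } R={ -31/32, -15/16, -7/8, -3/4, -1/2, 0 } = -63/64
step 8: add BLUE to get RBRRRRRB; options L={ -1, -63/64 } R={ -31/32, -15/16, -7/8, -3/4, -1/2, 0 } = -125/128
step 9: add RED to get RBRRRRRBR; options L={ -1, -63/64 } R={ -125/128, -31/32, -15/16, -7/8, -3/4, -1/2, 0 } = -251/256
step 10: add RED to get RBRRRRRBRR; options L={ -1, -63/64 } R={ -251/256, -125/128, -31/32, -15/16, -7/8, -3/4, -1/2, 0 } = -503/512
step 11: add RED to get RBRRRRRBRRR; options L={ -1, -63/64 } R={ -503/512, -251/256, -125/128, -31/32, -15/16, -7/8, -3/4, -1/2, 0 } = -1007/1024
step 12: add RED to get RBRRRRRBRRRR; options L={ -1, -63/64 } R={ -1007/1024, -503/512, -251/256, -125/128, -31/32, -15/16, -7/8, -3/4, -1/2, 0 } = -2015/2048
step 13: add RED to get RBRRRRRBRRRRR; options L={ -1, -63/64 } R={ -2015/2048, -1007/1024, -503/512, -251/256, -125/128, -31/32, -15/16, -7/8, -3/4, -1/2, 0 } = -4031/4096
step 14: add BLUE to get RBRRRRRBRRRRRB; options L={ -1, -63/64, -4031/4096 } R={ -2015/2048, -1007/1024, -503/512, -251/256, -125/128, -31/32, -15/16, -7/8, -3/4, -1/2, 0 } = -8061/8192
step 15: add BLUE to get RBRRRRRBRRRRRBB; options L={ -1, -63/64, -4031/4096, -8061/8192 } R={ -2015/2048, -1007/1024, -503/512, -251/256, -125/128, -31/32, -15/16, -7/8, -3/4, -1/2, 0 } = -16121/16384

-16121/16384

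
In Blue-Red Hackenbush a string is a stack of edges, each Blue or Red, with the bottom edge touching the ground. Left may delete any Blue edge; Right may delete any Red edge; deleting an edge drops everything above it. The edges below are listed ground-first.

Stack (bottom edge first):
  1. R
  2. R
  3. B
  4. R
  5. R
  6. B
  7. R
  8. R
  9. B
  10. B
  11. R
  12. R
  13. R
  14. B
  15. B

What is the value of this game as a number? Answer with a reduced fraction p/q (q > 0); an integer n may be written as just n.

-15161/8192

R: Left {  }, Right { 0 } so simplest -1
RR: Left {  }, Right { -1; 0 } so simplest -2
RRB: Left { -2 }, Right { -1; 0 } so simplest -3/2
RRBR: Left { -2 }, Right { -3/2; -1; 0 } so simplest -7/4
RRBRR: Left { -2 }, Right { -7/4; -3/2; -1; 0 } so simplest -15/8
RRBRRB: Left { -2; -15/8 }, Right { -7/4; -3/2; -1; 0 } so simplest -29/16
RRBRRBR: Left { -2; -15/8 }, Right { -29/16; -7/4; -3/2; -1; 0 } so simplest -59/32
RRBRRBRR: Left { -2; -15/8 }, Right { -59/32; -29/16; -7/4; -3/2; -1; 0 } so simplest -119/64
RRBRRBRRB: Left { -2; -15/8; -119/64 }, Right { -59/32; -29/16; -7/4; -3/2; -1; 0 } so simplest -237/128
RRBRRBRRBB: Left { -2; -15/8; -119/64; -237/128 }, Right { -59/32; -29/16; -7/4; -3/2; -1; 0 } so simplest -473/256
RRBRRBRRBBR: Left { -2; -15/8; -119/64; -237/128 }, Right { -473/256; -59/32; -29/16; -7/4; -3/2; -1; 0 } so simplest -947/512
RRBRRBRRBBRR: Left { -2; -15/8; -119/64; -237/128 }, Right { -947/512; -473/256; -59/32; -29/16; -7/4; -3/2; -1; 0 } so simplest -1895/1024
RRBRRBRRBBRRR: Left { -2; -15/8; -119/64; -237/128 }, Right { -1895/1024; -947/512; -473/256; -59/32; -29/16; -7/4; -3/2; -1; 0 } so simplest -3791/2048
RRBRRBRRBBRRRB: Left { -2; -15/8; -119/64; -237/128; -3791/2048 }, Right { -1895/1024; -947/512; -473/256; -59/32; -29/16; -7/4; -3/2; -1; 0 } so simplest -7581/4096
RRBRRBRRBBRRRBB: Left { -2; -15/8; -119/64; -237/128; -3791/2048; -7581/4096 }, Right { -1895/1024; -947/512; -473/256; -59/32; -29/16; -7/4; -3/2; -1; 0 } so simplest -15161/8192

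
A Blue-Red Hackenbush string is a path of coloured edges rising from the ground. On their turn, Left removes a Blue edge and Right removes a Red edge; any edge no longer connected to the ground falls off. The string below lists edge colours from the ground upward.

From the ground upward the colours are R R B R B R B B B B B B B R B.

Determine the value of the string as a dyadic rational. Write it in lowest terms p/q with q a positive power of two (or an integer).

Recurse on prefixes of the 15-edge string R R B R B R B B B B B B B R B:
R: Left { none }, Right { 0 } so simplest -1
RR: Left { none }, Right { -1 0 } so simplest -2
RRB: Left { -2 }, Right { -1 0 } so simplest -3/2
RRBR: Left { -2 }, Right { -3/2 -1 0 } so simplest -7/4
RRBRB: Left { -2 -7/4 }, Right { -3/2 -1 0 } so simplest -13/8
RRBRBR: Left { -2 -7/4 }, Right { -13/8 -3/2 -1 0 } so simplest -27/16
RRBRBRB: Left { -2 -7/4 -27/16 }, Right { -13/8 -3/2 -1 0 } so simplest -53/32
RRBRBRBB: Left { -2 -7/4 -27/16 -53/32 }, Right { -13/8 -3/2 -1 0 } so simplest -105/64
RRBRBRBBB: Left { -2 -7/4 -27/16 -53/32 -105/64 }, Right { -13/8 -3/2 -1 0 } so simplest -209/128
RRBRBRBBBB: Left { -2 -7/4 -27/16 -53/32 -105/64 -209/128 }, Right { -13/8 -3/2 -1 0 } so simplest -417/256
RRBRBRBBBBB: Left { -2 -7/4 -27/16 -53/32 -105/64 -209/128 -417/256 }, Right { -13/8 -3/2 -1 0 } so simplest -833/512
RRBRBRBBBBBB: Left { -2 -7/4 -27/16 -53/32 -105/64 -209/128 -417/256 -833/512 }, Right { -13/8 -3/2 -1 0 } so simplest -1665/1024
RRBRBRBBBBBBB: Left { -2 -7/4 -27/16 -53/32 -105/64 -209/128 -417/256 -833/512 -1665/1024 }, Right { -13/8 -3/2 -1 0 } so simplest -3329/2048
RRBRBRBBBBBBBR: Left { -2 -7/4 -27/16 -53/32 -105/64 -209/128 -417/256 -833/512 -1665/1024 }, Right { -3329/2048 -13/8 -3/2 -1 0 } so simplest -6659/4096
RRBRBRBBBBBBBRB: Left { -2 -7/4 -27/16 -53/32 -105/64 -209/128 -417/256 -833/512 -1665/1024 -6659/4096 }, Right { -3329/2048 -13/8 -3/2 -1 0 } so simplest -13317/8192

-13317/8192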